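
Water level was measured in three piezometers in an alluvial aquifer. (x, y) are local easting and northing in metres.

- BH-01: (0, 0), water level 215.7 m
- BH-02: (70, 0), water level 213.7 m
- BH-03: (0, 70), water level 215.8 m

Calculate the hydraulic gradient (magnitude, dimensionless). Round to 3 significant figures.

∂h/∂x = (213.7 − 215.7) / (70 − 0) = -0.02857
∂h/∂y = (215.8 − 215.7) / (70 − 0) = +0.001429
|∇h| = √(-0.02857² + 0.001429²) = 0.02861

0.0286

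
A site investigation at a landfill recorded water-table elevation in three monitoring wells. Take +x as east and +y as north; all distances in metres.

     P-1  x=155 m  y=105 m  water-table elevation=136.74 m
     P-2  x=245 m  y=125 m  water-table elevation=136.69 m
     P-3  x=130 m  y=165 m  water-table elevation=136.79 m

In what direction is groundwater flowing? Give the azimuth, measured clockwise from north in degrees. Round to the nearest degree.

129°

Differences from P-1: to P-2 (Δx, Δy, Δh) = (90, 20, -0.05); to P-3 = (-25, 60, +0.05).
Determinant of the coordinate differences = 90·60 − (-25)·20 = 5900.
∂h/∂x = [(-0.05)·60 − (+0.05)·20] / 5900 = -0.0006780
∂h/∂y = [90·(+0.05) − (-25)·(-0.05)] / 5900 = +0.0005508
Flow direction (−∇h) has components (+0.0006780 E, -0.0005508 N).
Azimuth = atan2(E, N) = atan2(+0.0006780, -0.0005508) = 129.1° ≈ 129°.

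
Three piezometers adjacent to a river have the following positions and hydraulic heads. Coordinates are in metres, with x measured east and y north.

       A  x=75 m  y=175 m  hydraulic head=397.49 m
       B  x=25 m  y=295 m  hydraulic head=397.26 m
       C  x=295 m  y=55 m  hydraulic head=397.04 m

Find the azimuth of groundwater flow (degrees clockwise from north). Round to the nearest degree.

With h = a·x + b·y + c and A as origin, the differences give:
  (-50)·a + 120·b = -0.23
  220·a + (-120)·b = -0.45
Eliminate b (×(-120) and ×120, subtract): -20400·a = 81.600 → a = ∂h/∂x = -0.004000
Back-substitute: b = ∂h/∂y = -0.003583.
Flow direction (−∇h) has components (+0.004000 E, +0.003583 N).
Azimuth = atan2(E, N) = atan2(+0.004000, +0.003583) = 48.1° ≈ 048°.

048°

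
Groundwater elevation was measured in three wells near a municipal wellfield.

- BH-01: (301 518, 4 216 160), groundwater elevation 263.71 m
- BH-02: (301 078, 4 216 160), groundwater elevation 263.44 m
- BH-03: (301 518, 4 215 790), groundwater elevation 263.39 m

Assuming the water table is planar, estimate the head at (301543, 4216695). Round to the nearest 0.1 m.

264.2 m

∂h/∂x = (263.44 − 263.71) / (301078 − 301518) = +0.0006136
∂h/∂y = (263.39 − 263.71) / (4215790 − 4216160) = +0.0008649
h(301543, 4216695) = 263.71 + (+0.0006136)·(25) + (+0.0008649)·(535) = 263.71 +0.015 +0.463 = 264.188 m.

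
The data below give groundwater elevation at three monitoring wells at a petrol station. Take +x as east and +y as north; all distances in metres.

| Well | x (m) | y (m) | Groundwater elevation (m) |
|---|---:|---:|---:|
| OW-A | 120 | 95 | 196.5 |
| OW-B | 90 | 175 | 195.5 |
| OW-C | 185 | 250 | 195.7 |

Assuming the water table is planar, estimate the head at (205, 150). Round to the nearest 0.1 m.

Differences from OW-A: to OW-B (Δx, Δy, Δh) = (-30, 80, -1.0); to OW-C = (65, 155, -0.8).
Determinant of the coordinate differences = (-30)·155 − 65·80 = -9850.
∂h/∂x = [(-1.0)·155 − (-0.8)·80] / -9850 = +0.009239
∂h/∂y = [(-30)·(-0.8) − 65·(-1.0)] / -9850 = -0.009036
h(205, 150) = 196.5 + (+0.009239)·(85) + (-0.009036)·(55) = 196.5 +0.785 -0.497 = 196.788 m.

196.8 m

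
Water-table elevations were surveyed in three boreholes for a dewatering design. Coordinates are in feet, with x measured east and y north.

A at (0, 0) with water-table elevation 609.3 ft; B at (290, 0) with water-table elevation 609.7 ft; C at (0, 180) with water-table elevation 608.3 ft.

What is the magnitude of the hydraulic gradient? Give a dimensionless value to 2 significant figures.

∂h/∂x = (609.7 − 609.3) / (290 − 0) = +0.001379
∂h/∂y = (608.3 − 609.3) / (180 − 0) = -0.005556
|∇h| = √(0.001379² + -0.005556²) = 0.005725

0.0057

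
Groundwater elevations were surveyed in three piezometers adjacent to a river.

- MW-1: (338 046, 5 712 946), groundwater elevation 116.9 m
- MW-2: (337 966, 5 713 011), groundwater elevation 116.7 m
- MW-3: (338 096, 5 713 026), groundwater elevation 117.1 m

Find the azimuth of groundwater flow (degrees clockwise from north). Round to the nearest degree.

258°

Taking MW-1 as reference: MW-2−MW-1 = (-80, 65, -0.2); MW-3−MW-1 = (50, 80, +0.2).
Determinant of the coordinate differences = (-80)·80 − 50·65 = -9650.
∂h/∂x = [(-0.2)·80 − (+0.2)·65] / -9650 = +0.003005
∂h/∂y = [(-80)·(+0.2) − 50·(-0.2)] / -9650 = +0.0006218
Flow direction (−∇h) has components (-0.003005 E, -0.0006218 N).
Azimuth = atan2(E, N) = atan2(-0.003005, -0.0006218) = 258.3° ≈ 258°.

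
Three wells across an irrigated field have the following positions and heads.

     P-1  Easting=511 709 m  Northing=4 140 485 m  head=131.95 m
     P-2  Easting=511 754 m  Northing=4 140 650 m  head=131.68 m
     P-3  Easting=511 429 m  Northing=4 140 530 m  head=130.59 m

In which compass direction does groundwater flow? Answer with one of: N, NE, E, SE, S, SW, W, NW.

Three-point gradient (reference P-1): Δ to P-2 = (45, 165, -0.27), Δ to P-3 = (-280, 45, -1.36).
∂h/∂x = +0.004401, ∂h/∂y = -0.002837 (det = 48225).
Flow = −∇h = (-0.004401 east, +0.002837 north), which points northwest.

NW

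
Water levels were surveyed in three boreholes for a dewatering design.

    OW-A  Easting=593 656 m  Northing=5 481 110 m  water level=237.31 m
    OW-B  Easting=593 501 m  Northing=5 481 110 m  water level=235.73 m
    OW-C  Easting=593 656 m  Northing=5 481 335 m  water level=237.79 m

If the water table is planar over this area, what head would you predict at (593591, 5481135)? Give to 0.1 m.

∂h/∂x = (235.73 − 237.31) / (593501 − 593656) = +0.01019
∂h/∂y = (237.79 − 237.31) / (5481335 − 5481110) = +0.002133
h(593591, 5481135) = 237.31 + (+0.01019)·(-65) + (+0.002133)·(25) = 237.31 -0.663 +0.053 = 236.701 m.

236.7 m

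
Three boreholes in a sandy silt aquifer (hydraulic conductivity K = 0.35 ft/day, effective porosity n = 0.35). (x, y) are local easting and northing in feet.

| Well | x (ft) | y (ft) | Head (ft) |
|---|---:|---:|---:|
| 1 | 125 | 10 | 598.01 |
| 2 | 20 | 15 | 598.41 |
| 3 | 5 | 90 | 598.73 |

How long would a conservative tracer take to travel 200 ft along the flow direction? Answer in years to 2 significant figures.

With h = a·x + b·y + c and 1 as origin, the differences give:
  (-105)·a + 5·b = +0.40
  (-120)·a + 80·b = +0.72
Eliminate b (×80 and ×5, subtract): -7800·a = 28.400 → a = ∂h/∂x = -0.003641
Back-substitute: b = ∂h/∂y = +0.003538.
|∇h| = √(-0.003641² + 0.003538²) = 0.005077
Seepage velocity v = K·i/n = 0.35 × 0.005077 / 0.35 = 0.005077 ft/day.
t = 200 / 0.005077 = 3.939e+04 days = 108 years.

110 years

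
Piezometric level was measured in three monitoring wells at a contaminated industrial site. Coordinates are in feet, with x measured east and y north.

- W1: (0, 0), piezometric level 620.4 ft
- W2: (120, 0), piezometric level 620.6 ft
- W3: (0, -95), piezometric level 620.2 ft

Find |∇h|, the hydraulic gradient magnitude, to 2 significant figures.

0.0027

∂h/∂x = (620.6 − 620.4) / (120 − 0) = +0.001667
∂h/∂y = (620.2 − 620.4) / (-95 − 0) = +0.002105
|∇h| = √(0.001667² + 0.002105²) = 0.002685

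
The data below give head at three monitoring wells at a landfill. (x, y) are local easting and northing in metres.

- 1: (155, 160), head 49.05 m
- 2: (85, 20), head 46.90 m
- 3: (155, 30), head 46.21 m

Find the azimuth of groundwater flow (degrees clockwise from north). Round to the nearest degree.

149°

Three-point gradient (reference 1): Δ to 2 = (-70, -140, -2.15), Δ to 3 = (0, -130, -2.84).
∂h/∂x = -0.01298, ∂h/∂y = +0.02185 (det = 9100).
Flow direction (−∇h) has components (+0.01298 E, -0.02185 N).
Azimuth = atan2(E, N) = atan2(+0.01298, -0.02185) = 149.3° ≈ 149°.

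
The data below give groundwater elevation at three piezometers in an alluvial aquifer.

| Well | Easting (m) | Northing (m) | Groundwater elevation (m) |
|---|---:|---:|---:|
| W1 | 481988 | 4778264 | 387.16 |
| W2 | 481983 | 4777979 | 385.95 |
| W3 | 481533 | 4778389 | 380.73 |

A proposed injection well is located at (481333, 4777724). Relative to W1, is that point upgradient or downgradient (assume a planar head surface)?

downgradient

Differences from W1: to W2 (Δx, Δy, Δh) = (-5, -285, -1.21); to W3 = (-455, 125, -6.43).
Determinant of the coordinate differences = (-5)·125 − (-455)·(-285) = -130300.
∂h/∂x = [(-1.21)·125 − (-6.43)·(-285)] / -130300 = +0.01522
∂h/∂y = [(-5)·(-6.43) − (-455)·(-1.21)] / -130300 = +0.003979
Head at (481333, 4777724) = 387.16 + (+0.01522)·(-655) + (+0.003979)·(-540) = 375.04 m.
That is lower than the 387.16 m at W1, so the point is downgradient.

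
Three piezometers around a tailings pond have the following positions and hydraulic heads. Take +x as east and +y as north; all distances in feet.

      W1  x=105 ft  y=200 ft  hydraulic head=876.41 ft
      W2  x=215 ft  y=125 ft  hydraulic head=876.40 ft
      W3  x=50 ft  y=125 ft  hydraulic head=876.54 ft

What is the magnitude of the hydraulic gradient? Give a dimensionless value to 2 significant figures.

0.0014

Taking W1 as reference: W2−W1 = (110, -75, -0.01); W3−W1 = (-55, -75, +0.13).
Solve a·Δx + b·Δy = Δh: det = 110·(-75) − (-55)·(-75) = -12375.
∂h/∂x = [(-0.01)·(-75) − (+0.13)·(-75)] / -12375 = -0.0008485
∂h/∂y = [110·(+0.13) − (-55)·(-0.01)] / -12375 = -0.001111
|∇h| = √(-0.0008485² + -0.001111²) = 0.001398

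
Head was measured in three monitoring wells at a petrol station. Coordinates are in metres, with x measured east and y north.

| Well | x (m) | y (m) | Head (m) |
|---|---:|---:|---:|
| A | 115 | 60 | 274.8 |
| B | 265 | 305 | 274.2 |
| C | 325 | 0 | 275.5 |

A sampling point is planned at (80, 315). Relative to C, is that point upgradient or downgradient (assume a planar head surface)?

downgradient

With h = a·x + b·y + c and A as origin, the differences give:
  150·a + 245·b = -0.6
  210·a + (-60)·b = +0.7
Eliminate b (×(-60) and ×245, subtract): -60450·a = -135.50 → a = ∂h/∂x = +0.002242
Back-substitute: b = ∂h/∂y = -0.003821.
Head at (80, 315) = 274.8 + (+0.002242)·(-35) + (-0.003821)·(255) = 273.75 m.
That is lower than the 275.5 m at C, so the point is downgradient.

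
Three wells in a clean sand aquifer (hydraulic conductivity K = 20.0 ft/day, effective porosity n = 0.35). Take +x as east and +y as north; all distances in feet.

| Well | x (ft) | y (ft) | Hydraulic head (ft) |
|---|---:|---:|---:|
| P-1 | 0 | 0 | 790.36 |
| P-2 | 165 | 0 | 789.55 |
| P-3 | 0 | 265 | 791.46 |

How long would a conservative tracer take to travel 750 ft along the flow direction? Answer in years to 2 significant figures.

5.6 years

∂h/∂x = (789.55 − 790.36) / (165 − 0) = -0.004909
∂h/∂y = (791.46 − 790.36) / (265 − 0) = +0.004151
|∇h| = √(-0.004909² + 0.004151²) = 0.006429
Seepage velocity v = K·i/n = 20.0 × 0.006429 / 0.35 = 0.3674 ft/day.
t = 750 / 0.3674 = 2041 days = 5.59 years.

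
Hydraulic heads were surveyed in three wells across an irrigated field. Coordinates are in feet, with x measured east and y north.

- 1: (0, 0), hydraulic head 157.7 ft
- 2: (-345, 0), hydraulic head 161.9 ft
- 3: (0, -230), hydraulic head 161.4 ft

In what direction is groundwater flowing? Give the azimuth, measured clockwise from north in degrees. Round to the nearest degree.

∂h/∂x = (161.9 − 157.7) / (-345 − 0) = -0.01217
∂h/∂y = (161.4 − 157.7) / (-230 − 0) = -0.01609
Flow direction (−∇h) has components (+0.01217 E, +0.01609 N).
Azimuth = atan2(E, N) = atan2(+0.01217, +0.01609) = 37.1° ≈ 037°.

037°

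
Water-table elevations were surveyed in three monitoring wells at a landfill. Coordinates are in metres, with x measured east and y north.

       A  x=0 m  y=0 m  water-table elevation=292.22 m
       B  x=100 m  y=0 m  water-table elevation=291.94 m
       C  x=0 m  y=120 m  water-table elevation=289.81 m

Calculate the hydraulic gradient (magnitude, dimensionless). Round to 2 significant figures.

0.020

∂h/∂x = (291.94 − 292.22) / (100 − 0) = -0.002800
∂h/∂y = (289.81 − 292.22) / (120 − 0) = -0.02008
|∇h| = √(-0.002800² + -0.02008²) = 0.02027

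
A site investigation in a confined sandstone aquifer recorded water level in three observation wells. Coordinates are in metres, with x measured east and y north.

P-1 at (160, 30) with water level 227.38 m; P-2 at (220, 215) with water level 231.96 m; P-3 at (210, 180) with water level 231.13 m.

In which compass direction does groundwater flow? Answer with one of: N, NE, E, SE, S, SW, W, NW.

Taking P-1 as reference: P-2−P-1 = (60, 185, +4.58); P-3−P-1 = (50, 150, +3.75).
Determinant of the coordinate differences = 60·150 − 50·185 = -250.
∂h/∂x = [(+4.58)·150 − (+3.75)·185] / -250 = +0.02700
∂h/∂y = [60·(+3.75) − 50·(+4.58)] / -250 = +0.01600
Flow = −∇h = (-0.02700 east, -0.01600 north), which points southwest.

SW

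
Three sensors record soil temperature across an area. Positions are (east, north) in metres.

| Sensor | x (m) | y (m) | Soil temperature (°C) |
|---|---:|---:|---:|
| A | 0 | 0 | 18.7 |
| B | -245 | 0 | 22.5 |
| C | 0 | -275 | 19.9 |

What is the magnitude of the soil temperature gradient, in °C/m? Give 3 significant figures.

∂T/∂x = (22.5 − 18.7) / (-245 − 0) = -0.01551
∂T/∂y = (19.9 − 18.7) / (-275 − 0) = -0.004364
|∇f| = √(-0.01551² + -0.004364²) = 0.01611 °C/m

0.0161 °C/m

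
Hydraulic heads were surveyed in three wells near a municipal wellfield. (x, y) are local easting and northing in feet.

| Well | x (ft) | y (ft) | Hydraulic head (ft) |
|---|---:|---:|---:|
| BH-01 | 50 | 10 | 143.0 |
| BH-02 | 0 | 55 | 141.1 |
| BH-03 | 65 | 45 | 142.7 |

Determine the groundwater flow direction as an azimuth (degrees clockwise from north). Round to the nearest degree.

309°

Taking BH-01 as reference: BH-02−BH-01 = (-50, 45, -1.9); BH-03−BH-01 = (15, 35, -0.3).
Solve a·Δx + b·Δy = Δh: det = (-50)·35 − 15·45 = -2425.
∂h/∂x = [(-1.9)·35 − (-0.3)·45] / -2425 = +0.02186
∂h/∂y = [(-50)·(-0.3) − 15·(-1.9)] / -2425 = -0.01794
Flow direction (−∇h) has components (-0.02186 E, +0.01794 N).
Azimuth = atan2(E, N) = atan2(-0.02186, +0.01794) = 309.4° ≈ 309°.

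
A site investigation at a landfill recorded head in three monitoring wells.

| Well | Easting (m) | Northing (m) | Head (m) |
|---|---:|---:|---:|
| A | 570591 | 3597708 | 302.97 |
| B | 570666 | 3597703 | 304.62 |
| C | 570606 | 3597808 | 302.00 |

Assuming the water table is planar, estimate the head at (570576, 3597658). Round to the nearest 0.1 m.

303.3 m

Taking A as reference: B−A = (75, -5, +1.65); C−A = (15, 100, -0.97).
Solve a·Δx + b·Δy = Δh: det = 75·100 − 15·(-5) = 7575.
∂h/∂x = [(+1.65)·100 − (-0.97)·(-5)] / 7575 = +0.02114
∂h/∂y = [75·(-0.97) − 15·(+1.65)] / 7575 = -0.01287
h(570576, 3597658) = 302.97 + (+0.02114)·(-15) + (-0.01287)·(-50) = 302.97 -0.317 +0.644 = 303.296 m.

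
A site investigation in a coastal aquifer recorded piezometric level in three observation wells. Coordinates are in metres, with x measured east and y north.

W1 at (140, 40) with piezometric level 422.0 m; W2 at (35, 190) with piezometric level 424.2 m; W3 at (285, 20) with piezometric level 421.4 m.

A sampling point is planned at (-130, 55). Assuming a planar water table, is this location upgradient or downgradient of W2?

Taking W1 as reference: W2−W1 = (-105, 150, +2.2); W3−W1 = (145, -20, -0.6).
Solve a·Δx + b·Δy = Δh: det = (-105)·(-20) − 145·150 = -19650.
∂h/∂x = [(+2.2)·(-20) − (-0.6)·150] / -19650 = -0.002341
∂h/∂y = [(-105)·(-0.6) − 145·(+2.2)] / -19650 = +0.01303
Head at (-130, 55) = 422.0 + (-0.002341)·(-270) + (+0.01303)·(15) = 422.83 m.
That is lower than the 424.2 m at W2, so the point is downgradient.

downgradient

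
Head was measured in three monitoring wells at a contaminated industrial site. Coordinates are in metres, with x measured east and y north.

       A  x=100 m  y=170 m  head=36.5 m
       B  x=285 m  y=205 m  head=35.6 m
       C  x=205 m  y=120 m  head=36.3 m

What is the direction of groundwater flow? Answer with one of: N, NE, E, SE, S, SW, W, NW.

NE

Three-point gradient (reference A): Δ to B = (185, 35, -0.9), Δ to C = (105, -50, -0.2).
∂h/∂x = -0.004023, ∂h/∂y = -0.004449 (det = -12925).
Flow = −∇h = (+0.004023 east, +0.004449 north), which points northeast.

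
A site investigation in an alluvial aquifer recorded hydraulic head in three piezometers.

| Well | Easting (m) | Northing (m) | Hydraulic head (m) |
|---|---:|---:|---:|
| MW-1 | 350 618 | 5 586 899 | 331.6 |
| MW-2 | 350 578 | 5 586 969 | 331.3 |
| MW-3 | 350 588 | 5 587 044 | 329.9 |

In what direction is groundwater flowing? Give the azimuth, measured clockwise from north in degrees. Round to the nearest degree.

Taking MW-1 as reference: MW-2−MW-1 = (-40, 70, -0.3); MW-3−MW-1 = (-30, 145, -1.7).
Solve a·Δx + b·Δy = Δh: det = (-40)·145 − (-30)·70 = -3700.
∂h/∂x = [(-0.3)·145 − (-1.7)·70] / -3700 = -0.02041
∂h/∂y = [(-40)·(-1.7) − (-30)·(-0.3)] / -3700 = -0.01595
Flow direction (−∇h) has components (+0.02041 E, +0.01595 N).
Azimuth = atan2(E, N) = atan2(+0.02041, +0.01595) = 52.0° ≈ 052°.

052°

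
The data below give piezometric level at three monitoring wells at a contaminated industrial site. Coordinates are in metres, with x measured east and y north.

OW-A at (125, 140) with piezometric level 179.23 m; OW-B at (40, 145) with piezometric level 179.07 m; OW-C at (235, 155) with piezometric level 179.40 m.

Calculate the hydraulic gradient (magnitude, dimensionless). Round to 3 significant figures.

Taking OW-A as reference: OW-B−OW-A = (-85, 5, -0.16); OW-C−OW-A = (110, 15, +0.17).
Determinant of the coordinate differences = (-85)·15 − 110·5 = -1825.
∂h/∂x = [(-0.16)·15 − (+0.17)·5] / -1825 = +0.001781
∂h/∂y = [(-85)·(+0.17) − 110·(-0.16)] / -1825 = -0.001726
|∇h| = √(0.001781² + -0.001726²) = 0.00248

0.00248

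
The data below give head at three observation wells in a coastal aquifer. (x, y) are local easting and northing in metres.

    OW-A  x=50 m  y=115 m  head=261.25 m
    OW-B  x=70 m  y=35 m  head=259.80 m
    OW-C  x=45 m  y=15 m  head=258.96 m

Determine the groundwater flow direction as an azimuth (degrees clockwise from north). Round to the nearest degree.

216°

Taking OW-A as reference: OW-B−OW-A = (20, -80, -1.45); OW-C−OW-A = (-5, -100, -2.29).
Solve a·Δx + b·Δy = Δh: det = 20·(-100) − (-5)·(-80) = -2400.
∂h/∂x = [(-1.45)·(-100) − (-2.29)·(-80)] / -2400 = +0.01592
∂h/∂y = [20·(-2.29) − (-5)·(-1.45)] / -2400 = +0.02210
Flow direction (−∇h) has components (-0.01592 E, -0.02210 N).
Azimuth = atan2(E, N) = atan2(-0.01592, -0.02210) = 215.8° ≈ 216°.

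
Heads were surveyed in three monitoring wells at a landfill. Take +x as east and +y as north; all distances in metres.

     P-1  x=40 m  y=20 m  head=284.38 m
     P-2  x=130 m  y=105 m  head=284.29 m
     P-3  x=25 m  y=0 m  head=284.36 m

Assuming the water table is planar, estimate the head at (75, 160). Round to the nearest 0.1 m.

285.0 m

Taking P-1 as reference: P-2−P-1 = (90, 85, -0.09); P-3−P-1 = (-15, -20, -0.02).
Determinant of the coordinate differences = 90·(-20) − (-15)·85 = -525.
∂h/∂x = [(-0.09)·(-20) − (-0.02)·85] / -525 = -0.006667
∂h/∂y = [90·(-0.02) − (-15)·(-0.09)] / -525 = +0.006000
h(75, 160) = 284.38 + (-0.006667)·(35) + (+0.006000)·(140) = 284.38 -0.233 +0.840 = 284.987 m.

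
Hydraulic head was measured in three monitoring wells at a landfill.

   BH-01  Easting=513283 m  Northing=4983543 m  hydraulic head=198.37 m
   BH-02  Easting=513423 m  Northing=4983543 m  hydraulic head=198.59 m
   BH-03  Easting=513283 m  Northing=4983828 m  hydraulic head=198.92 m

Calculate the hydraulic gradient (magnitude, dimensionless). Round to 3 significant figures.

0.00249

∂h/∂x = (198.59 − 198.37) / (513423 − 513283) = +0.001571
∂h/∂y = (198.92 − 198.37) / (4983828 − 4983543) = +0.001930
|∇h| = √(0.001571² + 0.001930²) = 0.002489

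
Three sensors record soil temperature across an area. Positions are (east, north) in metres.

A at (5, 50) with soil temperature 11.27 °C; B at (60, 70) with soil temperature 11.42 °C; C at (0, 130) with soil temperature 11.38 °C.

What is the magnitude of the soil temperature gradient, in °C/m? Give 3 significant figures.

0.00265 °C/m

Taking A as reference: B−A = (55, 20, +0.15); C−A = (-5, 80, +0.11).
Solve a·Δx + b·Δy = ΔT: det = 55·80 − (-5)·20 = 4500.
∂T/∂x = [(+0.15)·80 − (+0.11)·20] / 4500 = +0.002178
∂T/∂y = [55·(+0.11) − (-5)·(+0.15)] / 4500 = +0.001511
|∇f| = √(0.002178² + 0.001511²) = 0.002651 °C/m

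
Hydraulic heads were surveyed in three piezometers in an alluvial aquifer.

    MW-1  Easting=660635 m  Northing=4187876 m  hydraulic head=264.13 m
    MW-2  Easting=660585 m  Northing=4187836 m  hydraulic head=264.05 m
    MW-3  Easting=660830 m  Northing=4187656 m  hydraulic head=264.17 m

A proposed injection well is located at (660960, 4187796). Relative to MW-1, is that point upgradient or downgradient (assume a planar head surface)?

With h = a·x + b·y + c and MW-1 as origin, the differences give:
  (-50)·a + (-40)·b = -0.08
  195·a + (-220)·b = +0.04
Eliminate b (×(-220) and ×(-40), subtract): 18800·a = 19.200 → a = ∂h/∂x = +0.001021
Back-substitute: b = ∂h/∂y = +0.0007234.
Head at (660960, 4187796) = 264.13 + (+0.001021)·(325) + (+0.0007234)·(-80) = 264.40 m.
That is higher than the 264.13 m at MW-1, so the point is upgradient.

upgradient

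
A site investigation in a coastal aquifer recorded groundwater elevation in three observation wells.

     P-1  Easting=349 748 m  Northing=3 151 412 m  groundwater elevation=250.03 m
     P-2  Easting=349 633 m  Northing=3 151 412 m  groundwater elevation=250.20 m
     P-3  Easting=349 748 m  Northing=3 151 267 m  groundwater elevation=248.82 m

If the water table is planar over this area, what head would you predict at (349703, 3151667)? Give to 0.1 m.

252.2 m

∂h/∂x = (250.20 − 250.03) / (349633 − 349748) = -0.001478
∂h/∂y = (248.82 − 250.03) / (3151267 − 3151412) = +0.008345
h(349703, 3151667) = 250.03 + (-0.001478)·(-45) + (+0.008345)·(255) = 250.03 +0.067 +2.128 = 252.224 m.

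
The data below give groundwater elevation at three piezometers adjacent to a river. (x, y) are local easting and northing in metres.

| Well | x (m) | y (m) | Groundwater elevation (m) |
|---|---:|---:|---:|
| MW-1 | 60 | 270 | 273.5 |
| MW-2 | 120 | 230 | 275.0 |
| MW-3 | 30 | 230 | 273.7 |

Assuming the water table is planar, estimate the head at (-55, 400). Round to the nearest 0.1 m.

269.8 m

With h = a·x + b·y + c and MW-1 as origin, the differences give:
  60·a + (-40)·b = +1.5
  (-30)·a + (-40)·b = +0.2
Eliminate b (×(-40) and ×(-40), subtract): -3600·a = -52.00 → a = ∂h/∂x = +0.01444
Back-substitute: b = ∂h/∂y = -0.01583.
h(-55, 400) = 273.5 + (+0.01444)·(-115) + (-0.01583)·(130) = 273.5 -1.661 -2.058 = 269.781 m.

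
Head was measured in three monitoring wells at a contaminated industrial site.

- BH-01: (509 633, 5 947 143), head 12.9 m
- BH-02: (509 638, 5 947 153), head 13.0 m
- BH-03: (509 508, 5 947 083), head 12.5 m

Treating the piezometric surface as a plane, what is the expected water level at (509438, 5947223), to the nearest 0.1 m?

With h = a·x + b·y + c and BH-01 as origin, the differences give:
  5·a + 10·b = +0.1
  (-125)·a + (-60)·b = -0.4
Eliminate b (×(-60) and ×10, subtract): 950·a = -2.00 → a = ∂h/∂x = -0.002105
Back-substitute: b = ∂h/∂y = +0.01105.
h(509438, 5947223) = 12.9 + (-0.002105)·(-195) + (+0.01105)·(80) = 12.9 +0.411 +0.884 = 14.195 m.

14.2 m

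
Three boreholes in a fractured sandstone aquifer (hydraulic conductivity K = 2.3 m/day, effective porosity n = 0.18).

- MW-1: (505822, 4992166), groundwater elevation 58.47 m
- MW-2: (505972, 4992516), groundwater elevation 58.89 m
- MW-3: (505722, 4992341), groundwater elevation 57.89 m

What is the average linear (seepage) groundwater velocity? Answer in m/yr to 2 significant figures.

21 m/yr

Three-point gradient (reference MW-1): Δ to MW-2 = (150, 350, +0.42), Δ to MW-3 = (-100, 175, -0.58).
∂h/∂x = +0.004514, ∂h/∂y = -0.0007347 (det = 61250).
|∇h| = √(0.004514² + -0.0007347²) = 0.004573
Seepage velocity v = K·i/n = 2.3 × 0.004573 / 0.18 = 0.05843 m/day = 21.34 m/yr.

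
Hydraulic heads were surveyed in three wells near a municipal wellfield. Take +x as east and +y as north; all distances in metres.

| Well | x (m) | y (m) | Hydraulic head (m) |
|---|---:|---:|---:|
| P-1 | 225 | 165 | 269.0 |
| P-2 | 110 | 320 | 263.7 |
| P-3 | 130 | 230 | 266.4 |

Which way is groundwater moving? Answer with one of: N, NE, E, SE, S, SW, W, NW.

Three-point gradient (reference P-1): Δ to P-2 = (-115, 155, -5.3), Δ to P-3 = (-95, 65, -2.6).
∂h/∂x = +0.008069, ∂h/∂y = -0.02821 (det = 7250).
Flow = −∇h = (-0.008069 east, +0.02821 north), which points north.

N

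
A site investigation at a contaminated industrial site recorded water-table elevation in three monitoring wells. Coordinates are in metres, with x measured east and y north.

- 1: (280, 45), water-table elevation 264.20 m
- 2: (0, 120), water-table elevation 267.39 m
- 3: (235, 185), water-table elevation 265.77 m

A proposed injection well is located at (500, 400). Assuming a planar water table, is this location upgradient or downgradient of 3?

downgradient

Taking 1 as reference: 2−1 = (-280, 75, +3.19); 3−1 = (-45, 140, +1.57).
Determinant of the coordinate differences = (-280)·140 − (-45)·75 = -35825.
∂h/∂x = [(+3.19)·140 − (+1.57)·75] / -35825 = -0.009179
∂h/∂y = [(-280)·(+1.57) − (-45)·(+3.19)] / -35825 = +0.008264
Head at (500, 400) = 264.20 + (-0.009179)·(220) + (+0.008264)·(355) = 265.11 m.
That is lower than the 265.77 m at 3, so the point is downgradient.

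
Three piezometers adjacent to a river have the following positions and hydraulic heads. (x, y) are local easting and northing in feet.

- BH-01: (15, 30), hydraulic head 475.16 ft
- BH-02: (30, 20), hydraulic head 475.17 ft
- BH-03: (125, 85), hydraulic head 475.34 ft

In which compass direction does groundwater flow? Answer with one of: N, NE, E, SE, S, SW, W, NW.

Three-point gradient (reference BH-01): Δ to BH-02 = (15, -10, +0.01), Δ to BH-03 = (110, 55, +0.18).
∂h/∂x = +0.001221, ∂h/∂y = +0.0008312 (det = 1925).
Flow = −∇h = (-0.001221 east, -0.0008312 north), which points southwest.

SW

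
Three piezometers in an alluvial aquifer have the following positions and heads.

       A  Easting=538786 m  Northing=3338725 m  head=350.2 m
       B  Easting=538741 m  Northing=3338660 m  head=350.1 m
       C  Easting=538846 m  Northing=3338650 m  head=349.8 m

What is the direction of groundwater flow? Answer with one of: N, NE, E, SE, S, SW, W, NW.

Three-point gradient (reference A): Δ to B = (-45, -65, -0.1), Δ to C = (60, -75, -0.4).
∂h/∂x = -0.002543, ∂h/∂y = +0.003299 (det = 7275).
Flow = −∇h = (+0.002543 east, -0.003299 north), which points southeast.

SE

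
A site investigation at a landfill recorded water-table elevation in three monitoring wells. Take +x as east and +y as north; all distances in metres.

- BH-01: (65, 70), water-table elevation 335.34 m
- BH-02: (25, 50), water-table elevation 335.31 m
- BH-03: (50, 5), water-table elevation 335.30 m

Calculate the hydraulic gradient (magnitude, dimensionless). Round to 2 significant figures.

Taking BH-01 as reference: BH-02−BH-01 = (-40, -20, -0.03); BH-03−BH-01 = (-15, -65, -0.04).
Determinant of the coordinate differences = (-40)·(-65) − (-15)·(-20) = 2300.
∂h/∂x = [(-0.03)·(-65) − (-0.04)·(-20)] / 2300 = +0.0005000
∂h/∂y = [(-40)·(-0.04) − (-15)·(-0.03)] / 2300 = +0.0005000
|∇h| = √(0.0005000² + 0.0005000²) = 0.0007071

0.00071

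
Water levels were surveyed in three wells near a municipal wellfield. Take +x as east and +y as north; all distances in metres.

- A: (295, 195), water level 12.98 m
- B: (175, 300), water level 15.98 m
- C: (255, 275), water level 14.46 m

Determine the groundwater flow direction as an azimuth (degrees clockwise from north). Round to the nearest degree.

124°

Taking A as reference: B−A = (-120, 105, +3.00); C−A = (-40, 80, +1.48).
Determinant of the coordinate differences = (-120)·80 − (-40)·105 = -5400.
∂h/∂x = [(+3.00)·80 − (+1.48)·105] / -5400 = -0.01567
∂h/∂y = [(-120)·(+1.48) − (-40)·(+3.00)] / -5400 = +0.01067
Flow direction (−∇h) has components (+0.01567 E, -0.01067 N).
Azimuth = atan2(E, N) = atan2(+0.01567, -0.01067) = 124.2° ≈ 124°.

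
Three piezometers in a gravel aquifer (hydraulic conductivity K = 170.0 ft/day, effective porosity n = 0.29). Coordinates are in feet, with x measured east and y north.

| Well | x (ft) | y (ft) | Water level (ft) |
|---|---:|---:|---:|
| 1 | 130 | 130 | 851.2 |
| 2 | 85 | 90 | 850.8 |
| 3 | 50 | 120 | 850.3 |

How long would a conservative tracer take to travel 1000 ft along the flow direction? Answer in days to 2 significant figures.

140 days

Taking 1 as reference: 2−1 = (-45, -40, -0.4); 3−1 = (-80, -10, -0.9).
Solve a·Δx + b·Δy = Δh: det = (-45)·(-10) − (-80)·(-40) = -2750.
∂h/∂x = [(-0.4)·(-10) − (-0.9)·(-40)] / -2750 = +0.01164
∂h/∂y = [(-45)·(-0.9) − (-80)·(-0.4)] / -2750 = -0.003091
|∇h| = √(0.01164² + -0.003091²) = 0.01204
Seepage velocity v = K·i/n = 170.0 × 0.01204 / 0.29 = 7.058 ft/day.
t = 1000 / 7.058 = 141.7 days.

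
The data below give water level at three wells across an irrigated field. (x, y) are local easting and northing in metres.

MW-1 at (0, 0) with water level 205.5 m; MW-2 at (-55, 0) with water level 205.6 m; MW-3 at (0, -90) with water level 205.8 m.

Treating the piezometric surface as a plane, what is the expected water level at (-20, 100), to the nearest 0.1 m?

205.2 m

∂h/∂x = (205.6 − 205.5) / (-55 − 0) = -0.001818
∂h/∂y = (205.8 − 205.5) / (-90 − 0) = -0.003333
h(-20, 100) = 205.5 + (-0.001818)·(-20) + (-0.003333)·(100) = 205.5 +0.036 -0.333 = 205.203 m.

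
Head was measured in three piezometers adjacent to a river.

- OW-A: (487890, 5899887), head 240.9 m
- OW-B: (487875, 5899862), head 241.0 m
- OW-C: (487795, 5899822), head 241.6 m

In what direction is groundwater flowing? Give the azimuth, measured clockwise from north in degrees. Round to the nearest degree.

Taking OW-A as reference: OW-B−OW-A = (-15, -25, +0.1); OW-C−OW-A = (-95, -65, +0.7).
Solve a·Δx + b·Δy = Δh: det = (-15)·(-65) − (-95)·(-25) = -1400.
∂h/∂x = [(+0.1)·(-65) − (+0.7)·(-25)] / -1400 = -0.007857
∂h/∂y = [(-15)·(+0.7) − (-95)·(+0.1)] / -1400 = +0.0007143
Flow direction (−∇h) has components (+0.007857 E, -0.0007143 N).
Azimuth = atan2(E, N) = atan2(+0.007857, -0.0007143) = 95.2° ≈ 095°.

095°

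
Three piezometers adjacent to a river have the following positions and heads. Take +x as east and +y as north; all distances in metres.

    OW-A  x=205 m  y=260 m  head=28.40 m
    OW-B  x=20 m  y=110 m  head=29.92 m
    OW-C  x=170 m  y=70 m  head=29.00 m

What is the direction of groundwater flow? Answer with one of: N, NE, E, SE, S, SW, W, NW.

Differences from OW-A: to OW-B (Δx, Δy, Δh) = (-185, -150, +1.52); to OW-C = (-35, -190, +0.60).
Determinant of the coordinate differences = (-185)·(-190) − (-35)·(-150) = 29900.
∂h/∂x = [(+1.52)·(-190) − (+0.60)·(-150)] / 29900 = -0.006649
∂h/∂y = [(-185)·(+0.60) − (-35)·(+1.52)] / 29900 = -0.001933
Flow = −∇h = (+0.006649 east, +0.001933 north), which points east.

E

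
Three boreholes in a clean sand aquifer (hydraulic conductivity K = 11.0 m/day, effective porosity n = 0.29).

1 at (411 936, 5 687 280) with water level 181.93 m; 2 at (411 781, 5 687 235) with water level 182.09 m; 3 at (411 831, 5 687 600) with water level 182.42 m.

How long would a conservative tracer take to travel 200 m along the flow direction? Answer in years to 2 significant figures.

8.3 years

Three-point gradient (reference 1): Δ to 2 = (-155, -45, +0.16), Δ to 3 = (-105, 320, +0.49).
∂h/∂x = -0.001348, ∂h/∂y = +0.001089 (det = -54325).
|∇h| = √(-0.001348² + 0.001089²) = 0.001733
Seepage velocity v = K·i/n = 11.0 × 0.001733 / 0.29 = 0.06573 m/day.
t = 200 / 0.06573 = 3043 days = 8.33 years.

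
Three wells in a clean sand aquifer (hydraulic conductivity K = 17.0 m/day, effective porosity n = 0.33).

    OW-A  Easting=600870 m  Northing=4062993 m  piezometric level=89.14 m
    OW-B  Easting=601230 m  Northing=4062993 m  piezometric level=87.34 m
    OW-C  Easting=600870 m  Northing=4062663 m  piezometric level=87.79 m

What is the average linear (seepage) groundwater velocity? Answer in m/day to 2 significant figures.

∂h/∂x = (87.34 − 89.14) / (601230 − 600870) = -0.005000
∂h/∂y = (87.79 − 89.14) / (4062663 − 4062993) = +0.004091
|∇h| = √(-0.005000² + 0.004091²) = 0.00646
Seepage velocity v = K·i/n = 17.0 × 0.00646 / 0.33 = 0.3328 m/day.

0.33 m/day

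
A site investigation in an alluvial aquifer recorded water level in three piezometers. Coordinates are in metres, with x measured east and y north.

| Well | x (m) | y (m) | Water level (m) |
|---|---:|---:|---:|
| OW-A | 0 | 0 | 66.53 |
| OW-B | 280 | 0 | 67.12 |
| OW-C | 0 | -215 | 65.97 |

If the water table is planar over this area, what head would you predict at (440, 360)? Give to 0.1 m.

∂h/∂x = (67.12 − 66.53) / (280 − 0) = +0.002107
∂h/∂y = (65.97 − 66.53) / (-215 − 0) = +0.002605
h(440, 360) = 66.53 + (+0.002107)·(440) + (+0.002605)·(360) = 66.53 +0.927 +0.938 = 68.395 m.

68.4 m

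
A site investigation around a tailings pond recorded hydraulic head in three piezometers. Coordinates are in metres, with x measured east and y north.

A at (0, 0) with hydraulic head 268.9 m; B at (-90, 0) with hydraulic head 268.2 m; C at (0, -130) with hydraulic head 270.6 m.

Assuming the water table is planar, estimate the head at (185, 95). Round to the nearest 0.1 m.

∂h/∂x = (268.2 − 268.9) / (-90 − 0) = +0.007778
∂h/∂y = (270.6 − 268.9) / (-130 − 0) = -0.01308
h(185, 95) = 268.9 + (+0.007778)·(185) + (-0.01308)·(95) = 268.9 +1.439 -1.242 = 269.097 m.

269.1 m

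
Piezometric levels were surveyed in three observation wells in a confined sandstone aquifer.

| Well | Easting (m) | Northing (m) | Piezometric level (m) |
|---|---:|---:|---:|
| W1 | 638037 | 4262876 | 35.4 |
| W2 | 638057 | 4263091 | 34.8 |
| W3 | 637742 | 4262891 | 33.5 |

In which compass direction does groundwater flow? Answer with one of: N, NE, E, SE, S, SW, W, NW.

NW

Taking W1 as reference: W2−W1 = (20, 215, -0.6); W3−W1 = (-295, 15, -1.9).
Determinant of the coordinate differences = 20·15 − (-295)·215 = 63725.
∂h/∂x = [(-0.6)·15 − (-1.9)·215] / 63725 = +0.006269
∂h/∂y = [20·(-1.9) − (-295)·(-0.6)] / 63725 = -0.003374
Flow = −∇h = (-0.006269 east, +0.003374 north), which points northwest.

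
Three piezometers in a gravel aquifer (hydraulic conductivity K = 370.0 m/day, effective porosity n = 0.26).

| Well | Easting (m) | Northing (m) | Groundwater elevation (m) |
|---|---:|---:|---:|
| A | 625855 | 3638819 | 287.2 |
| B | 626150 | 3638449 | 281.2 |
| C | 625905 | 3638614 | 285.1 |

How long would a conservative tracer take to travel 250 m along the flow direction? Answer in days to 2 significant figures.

13 days

Taking A as reference: B−A = (295, -370, -6.0); C−A = (50, -205, -2.1).
Solve a·Δx + b·Δy = Δh: det = 295·(-205) − 50·(-370) = -41975.
∂h/∂x = [(-6.0)·(-205) − (-2.1)·(-370)] / -41975 = -0.01079
∂h/∂y = [295·(-2.1) − 50·(-6.0)] / -41975 = +0.007612
|∇h| = √(-0.01079² + 0.007612²) = 0.0132
Seepage velocity v = K·i/n = 370.0 × 0.0132 / 0.26 = 18.78 m/day.
t = 250 / 18.78 = 13.31 days.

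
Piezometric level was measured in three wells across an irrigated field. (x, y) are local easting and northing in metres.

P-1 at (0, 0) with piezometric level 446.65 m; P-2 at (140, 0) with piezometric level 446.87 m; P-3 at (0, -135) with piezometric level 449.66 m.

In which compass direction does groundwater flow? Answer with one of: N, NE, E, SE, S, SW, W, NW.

N

∂h/∂x = (446.87 − 446.65) / (140 − 0) = +0.001571
∂h/∂y = (449.66 − 446.65) / (-135 − 0) = -0.02230
Flow = −∇h = (-0.001571 east, +0.02230 north), which points north.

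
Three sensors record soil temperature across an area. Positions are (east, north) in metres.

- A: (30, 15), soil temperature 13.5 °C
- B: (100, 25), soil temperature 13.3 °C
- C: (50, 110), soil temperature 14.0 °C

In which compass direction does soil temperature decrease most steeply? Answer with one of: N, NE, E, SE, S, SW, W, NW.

Three-point gradient (reference A): Δ to B = (70, 10, -0.2), Δ to C = (20, 95, +0.5).
∂T/∂x = -0.003721, ∂T/∂y = +0.006047 (det = 6450).
Steepest decrease is along −∇f = (+0.003721 E, -0.006047 N) → southeast.

SE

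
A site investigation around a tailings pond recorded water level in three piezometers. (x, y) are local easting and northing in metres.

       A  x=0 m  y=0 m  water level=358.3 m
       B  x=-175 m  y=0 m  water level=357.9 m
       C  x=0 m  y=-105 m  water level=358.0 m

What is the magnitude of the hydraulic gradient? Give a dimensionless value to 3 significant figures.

0.00366

∂h/∂x = (357.9 − 358.3) / (-175 − 0) = +0.002286
∂h/∂y = (358.0 − 358.3) / (-105 − 0) = +0.002857
|∇h| = √(0.002286² + 0.002857²) = 0.003659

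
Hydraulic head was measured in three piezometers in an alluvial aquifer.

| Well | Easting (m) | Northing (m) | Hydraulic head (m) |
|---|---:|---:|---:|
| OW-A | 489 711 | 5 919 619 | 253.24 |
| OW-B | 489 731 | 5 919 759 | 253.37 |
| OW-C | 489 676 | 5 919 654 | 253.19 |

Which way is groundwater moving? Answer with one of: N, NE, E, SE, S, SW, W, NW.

W

Three-point gradient (reference OW-A): Δ to OW-B = (20, 140, +0.13), Δ to OW-C = (-35, 35, -0.05).
∂h/∂x = +0.002063, ∂h/∂y = +0.0006339 (det = 5600).
Flow = −∇h = (-0.002063 east, -0.0006339 north), which points west.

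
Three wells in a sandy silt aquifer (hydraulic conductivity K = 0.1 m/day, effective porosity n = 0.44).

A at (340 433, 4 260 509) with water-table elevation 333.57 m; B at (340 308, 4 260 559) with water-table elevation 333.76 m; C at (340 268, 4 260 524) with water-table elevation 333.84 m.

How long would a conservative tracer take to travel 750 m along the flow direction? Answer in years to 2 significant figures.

5300 years

With h = a·x + b·y + c and A as origin, the differences give:
  (-125)·a + 50·b = +0.19
  (-165)·a + 15·b = +0.27
Eliminate b (×15 and ×50, subtract): 6375·a = -10.650 → a = ∂h/∂x = -0.001671
Back-substitute: b = ∂h/∂y = -0.0003765.
|∇h| = √(-0.001671² + -0.0003765²) = 0.001713
Seepage velocity v = K·i/n = 0.1 × 0.001713 / 0.44 = 0.0003893 m/day.
t = 750 / 0.0003893 = 1.927e+06 days = 5.28e+03 years.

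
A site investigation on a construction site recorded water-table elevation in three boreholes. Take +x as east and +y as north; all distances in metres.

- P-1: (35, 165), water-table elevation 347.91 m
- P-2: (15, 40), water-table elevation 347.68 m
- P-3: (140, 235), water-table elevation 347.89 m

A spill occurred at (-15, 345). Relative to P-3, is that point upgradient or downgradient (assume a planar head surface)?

upgradient

Three-point gradient (reference P-1): Δ to P-2 = (-20, -125, -0.23), Δ to P-3 = (105, 70, -0.02).
∂h/∂x = -0.001586, ∂h/∂y = +0.002094 (det = 11725).
Head at (-15, 345) = 347.91 + (-0.001586)·(-50) + (+0.002094)·(180) = 348.37 m.
That is higher than the 347.89 m at P-3, so the point is upgradient.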